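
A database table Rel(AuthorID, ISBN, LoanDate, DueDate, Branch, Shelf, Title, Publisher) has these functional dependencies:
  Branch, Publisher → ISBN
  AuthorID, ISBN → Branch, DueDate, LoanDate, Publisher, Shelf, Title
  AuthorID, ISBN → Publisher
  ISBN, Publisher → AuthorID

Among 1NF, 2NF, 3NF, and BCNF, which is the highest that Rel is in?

BCNF

Candidate keys: {AuthorID, ISBN}, {Branch, Publisher}, {ISBN, Publisher}. Prime attributes: {AuthorID, Branch, ISBN, Publisher}.
Each dependency's left side is a superkey — BCNF holds.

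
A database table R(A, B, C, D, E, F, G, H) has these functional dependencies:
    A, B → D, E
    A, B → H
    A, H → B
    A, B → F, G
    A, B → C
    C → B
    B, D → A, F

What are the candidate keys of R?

{A, B}⁺ = {A, B, C, D, E, F, G, H}, which is every attribute, so {A, B} is a candidate key.
{A, C}⁺ = {A, B, C, D, E, F, G, H}, which is every attribute, so {A, C} is a candidate key.
{A, H}⁺ = {A, B, C, D, E, F, G, H}, which is every attribute, so {A, H} is a candidate key.
{B, D}⁺ = {A, B, C, D, E, F, G, H}, which is every attribute, so {B, D} is a candidate key.
{C, D}⁺ = {A, B, C, D, E, F, G, H}, which is every attribute, so {C, D} is a candidate key.
No proper subset of any of these is a key, and no other minimal superkey exists.

{A, B}, {A, C}, {A, H}, {B, D}, {C, D}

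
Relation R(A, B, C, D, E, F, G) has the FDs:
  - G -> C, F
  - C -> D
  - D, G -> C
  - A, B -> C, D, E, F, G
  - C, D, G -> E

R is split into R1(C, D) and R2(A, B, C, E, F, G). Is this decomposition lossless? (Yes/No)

Common attributes: {C}; their closure is {C, D}.
R1 is contained in that closure, so R1 ∩ R2 -> R1 holds and the join is lossless.

Yes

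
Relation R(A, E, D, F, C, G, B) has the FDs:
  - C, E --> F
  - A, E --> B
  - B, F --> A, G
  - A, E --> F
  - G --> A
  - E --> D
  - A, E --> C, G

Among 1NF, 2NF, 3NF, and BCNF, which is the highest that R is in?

Candidate keys: {A, E}, {B, C, E}, {B, E, F}, {E, G}. Prime attributes: {A, B, C, E, F, G}.
For C, E --> F we have {C, E}⁺ = {C, D, E, F}; {C, E} is not a superkey, so BCNF fails.
E --> D determines the non-prime attribute {D} from a non-superkey — 3NF is violated.
The proper key subset {E} of {A, E} determines non-prime {D}, so the relation is not even in 2NF.

1NF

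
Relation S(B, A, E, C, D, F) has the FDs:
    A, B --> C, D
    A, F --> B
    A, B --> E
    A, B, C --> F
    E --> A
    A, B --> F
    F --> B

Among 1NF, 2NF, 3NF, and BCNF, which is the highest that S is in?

3NF

Candidate keys: {A, B}, {A, F}, {B, E}, {E, F}. Prime attributes: {A, B, E, F}.
For E --> A we have {E}⁺ = {A, E}; {E} is not a superkey, so BCNF fails.
Its right-hand attributes {A} are all prime, as are those of every other non-superkey FD — the relation is in 3NF.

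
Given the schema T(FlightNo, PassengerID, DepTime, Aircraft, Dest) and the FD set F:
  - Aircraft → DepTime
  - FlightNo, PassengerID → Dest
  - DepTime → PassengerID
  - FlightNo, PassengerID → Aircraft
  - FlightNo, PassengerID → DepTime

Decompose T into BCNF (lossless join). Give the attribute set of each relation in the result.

{Aircraft, DepTime}; {Aircraft, Dest, FlightNo}; {DepTime, PassengerID}

Candidate keys of the original relation: {Aircraft, FlightNo}, {DepTime, FlightNo}, {FlightNo, PassengerID}.
Within {Aircraft, DepTime, Dest, FlightNo, PassengerID}: {Aircraft}⁺ ∩ {Aircraft, DepTime, Dest, FlightNo, PassengerID} = {Aircraft, DepTime, PassengerID}, not the whole set, so Aircraft → DepTime, PassengerID violates BCNF; decompose into {Aircraft, DepTime, PassengerID} and {Aircraft, Dest, FlightNo}.
Within {Aircraft, DepTime, PassengerID}: {DepTime}⁺ ∩ {Aircraft, DepTime, PassengerID} = {DepTime, PassengerID}, not the whole set, so DepTime → PassengerID violates BCNF; decompose into {DepTime, PassengerID} and {Aircraft, DepTime}.
{DepTime, PassengerID}: every determinant is a superkey — BCNF.
{Aircraft, DepTime}: every determinant is a superkey — BCNF.
{Aircraft, Dest, FlightNo}: every determinant is a superkey — BCNF.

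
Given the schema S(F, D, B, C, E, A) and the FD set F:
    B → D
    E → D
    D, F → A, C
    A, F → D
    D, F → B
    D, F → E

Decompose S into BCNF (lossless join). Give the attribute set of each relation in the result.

{A, B, C, E, F}; {B, D}

Candidate keys of the original relation: {A, F}, {B, F}, {D, F}, {E, F}.
In {A, B, C, D, E, F}, {B} is not a superkey ({B}⁺ restricted to this set is {B, D}), so split on B → D into {B, D} and {A, B, C, E, F}.
{B, D} has no BCNF violation.
{A, B, C, E, F} has no BCNF violation.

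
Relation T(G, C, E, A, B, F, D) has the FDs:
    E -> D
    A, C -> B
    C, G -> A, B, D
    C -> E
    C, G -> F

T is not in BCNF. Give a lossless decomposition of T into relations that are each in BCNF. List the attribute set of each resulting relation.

{A, B, C}; {A, C, F, G}; {C, E}; {D, E}

Candidate key of the original relation: {C, G}.
In {A, B, C, D, E, F, G}, {E} is not a superkey ({E}⁺ restricted to this set is {D, E}), so split on E -> D into {D, E} and {A, B, C, E, F, G}.
{D, E} has no BCNF violation.
In {A, B, C, E, F, G}, {A, C} is not a superkey ({A, C}⁺ restricted to this set is {A, B, C, E}), so split on A, C -> B, E into {A, B, C, E} and {A, C, F, G}.
In {A, B, C, E}, {C} is not a superkey ({C}⁺ restricted to this set is {C, E}), so split on C -> E into {C, E} and {A, B, C}.
{C, E} has no BCNF violation.
{A, B, C} has no BCNF violation.
{A, C, F, G} has no BCNF violation.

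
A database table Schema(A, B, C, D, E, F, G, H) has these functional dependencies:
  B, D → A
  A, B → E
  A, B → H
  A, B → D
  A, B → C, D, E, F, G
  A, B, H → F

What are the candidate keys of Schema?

{B} never appears on the right of any FD, so every key must include it.
{A, B}⁺ = {A, B, C, D, E, F, G, H}, which is every attribute, so {A, B} is a candidate key.
{B, D}⁺ = {A, B, C, D, E, F, G, H}, which is every attribute, so {B, D} is a candidate key.
Any other superkey properly contains one of these, so there are no further candidate keys.

{A, B}, {B, D}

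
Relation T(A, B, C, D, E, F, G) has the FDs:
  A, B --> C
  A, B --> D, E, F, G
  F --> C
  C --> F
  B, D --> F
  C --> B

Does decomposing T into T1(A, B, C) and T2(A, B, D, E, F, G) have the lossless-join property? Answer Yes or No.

Yes

T1 ∩ T2 = {A, B}; its closure under F is {A, B, C, D, E, F, G}.
This includes all of T1, so the common attributes are a superkey of T1 — the join is lossless.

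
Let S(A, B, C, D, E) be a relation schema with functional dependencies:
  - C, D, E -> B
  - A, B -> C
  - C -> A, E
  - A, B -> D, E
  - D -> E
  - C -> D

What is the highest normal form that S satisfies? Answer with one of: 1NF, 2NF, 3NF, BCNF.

Candidate keys: {A, B}, {C}. Prime attributes: {A, B, C}.
D -> E: {D}⁺ = {D, E}, which is not all of the attributes, so the left side is not a superkey — BCNF is violated.
D -> E determines the non-prime attribute {E} from a non-superkey — 3NF is violated.
Checking every proper subset of each key, none determines a non-prime attribute — 2NF is satisfied.

2NF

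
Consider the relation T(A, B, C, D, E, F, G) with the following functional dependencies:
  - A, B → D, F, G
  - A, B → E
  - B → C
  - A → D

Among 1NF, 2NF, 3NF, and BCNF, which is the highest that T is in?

Candidate key: {A, B}. Prime attributes: {A, B}.
For B → C we have {B}⁺ = {B, C}; {B} is not a superkey, so BCNF fails.
Because {C} is non-prime and the left side of B → C is not a superkey, the relation is not in 3NF.
The proper key subset {A} of {A, B} determines non-prime {D}, so the relation is not even in 2NF.

1NF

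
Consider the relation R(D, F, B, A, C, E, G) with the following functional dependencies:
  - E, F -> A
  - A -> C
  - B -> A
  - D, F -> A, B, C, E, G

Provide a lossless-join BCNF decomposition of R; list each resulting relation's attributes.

{A, C}; {A, E, F}; {B, D, E, F, G}

Candidate key of the original relation: {D, F}.
In {A, B, C, D, E, F, G}, {E, F} is not a superkey ({E, F}⁺ restricted to this set is {A, C, E, F}), so split on E, F -> A, C into {A, C, E, F} and {B, D, E, F, G}.
In {A, C, E, F}, {A} is not a superkey ({A}⁺ restricted to this set is {A, C}), so split on A -> C into {A, C} and {A, E, F}.
{A, C} has no BCNF violation.
{A, E, F} has no BCNF violation.
{B, D, E, F, G} has no BCNF violation.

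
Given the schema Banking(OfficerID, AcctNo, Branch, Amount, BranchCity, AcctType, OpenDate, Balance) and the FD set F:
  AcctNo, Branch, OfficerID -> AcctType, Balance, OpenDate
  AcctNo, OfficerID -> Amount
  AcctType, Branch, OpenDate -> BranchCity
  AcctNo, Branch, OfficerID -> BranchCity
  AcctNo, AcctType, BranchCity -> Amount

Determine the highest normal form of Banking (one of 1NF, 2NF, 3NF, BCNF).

Candidate key: {AcctNo, Branch, OfficerID}. Prime attributes: {AcctNo, Branch, OfficerID}.
AcctNo, OfficerID -> Amount breaks BCNF: {AcctNo, OfficerID}⁺ = {AcctNo, Amount, OfficerID}, so {AcctNo, OfficerID} is not a superkey.
Because {Amount} is non-prime and the left side of AcctNo, OfficerID -> Amount is not a superkey, the relation is not in 3NF.
Since {AcctNo, OfficerID} ⊂ {AcctNo, Branch, OfficerID} and {AcctNo, OfficerID}⁺ ⊇ {Amount} with {Amount} non-prime, there is a partial dependency; 2NF fails.

1NF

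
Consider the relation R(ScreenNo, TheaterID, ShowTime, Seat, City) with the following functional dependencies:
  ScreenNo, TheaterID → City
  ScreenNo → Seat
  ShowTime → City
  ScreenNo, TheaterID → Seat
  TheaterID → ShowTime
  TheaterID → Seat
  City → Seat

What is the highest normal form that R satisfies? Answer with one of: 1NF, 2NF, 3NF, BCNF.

1NF

Candidate key: {ScreenNo, TheaterID}. Prime attributes: {ScreenNo, TheaterID}.
ScreenNo → Seat: {ScreenNo}⁺ = {ScreenNo, Seat}, which is not all of the attributes, so the left side is not a superkey — BCNF is violated.
Because {Seat} is non-prime and the left side of ScreenNo → Seat is not a superkey, the relation is not in 3NF.
The proper key subset {ScreenNo} of {ScreenNo, TheaterID} determines non-prime {Seat}, so the relation is not even in 2NF.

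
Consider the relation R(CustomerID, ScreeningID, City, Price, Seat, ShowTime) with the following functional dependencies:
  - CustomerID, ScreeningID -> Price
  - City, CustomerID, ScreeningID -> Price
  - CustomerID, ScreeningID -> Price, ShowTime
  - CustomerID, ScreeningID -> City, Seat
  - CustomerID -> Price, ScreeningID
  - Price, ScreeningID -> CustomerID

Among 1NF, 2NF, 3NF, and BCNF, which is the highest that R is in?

Candidate keys: {CustomerID}, {Price, ScreeningID}. Prime attributes: {CustomerID, Price, ScreeningID}.
Every FD has a superkey on the left, so the relation is in BCNF.

BCNF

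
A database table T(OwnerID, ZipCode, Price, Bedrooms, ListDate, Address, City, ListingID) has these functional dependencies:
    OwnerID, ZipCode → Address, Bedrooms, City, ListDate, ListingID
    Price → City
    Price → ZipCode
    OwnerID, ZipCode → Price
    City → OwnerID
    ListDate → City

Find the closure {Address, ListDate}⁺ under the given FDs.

Start with {Address, ListDate}.
ListDate → City applies; add {City} → now {Address, City, ListDate}.
City → OwnerID applies; add {OwnerID} → now {Address, City, ListDate, OwnerID}.
No further FD applies.

{Address, City, ListDate, OwnerID}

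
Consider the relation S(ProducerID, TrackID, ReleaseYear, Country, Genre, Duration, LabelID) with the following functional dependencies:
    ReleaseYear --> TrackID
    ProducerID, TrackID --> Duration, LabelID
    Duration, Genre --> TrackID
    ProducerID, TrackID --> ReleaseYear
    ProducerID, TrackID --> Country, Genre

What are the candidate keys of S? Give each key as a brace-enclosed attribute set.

{Duration, Genre, ProducerID}, {ProducerID, ReleaseYear}, {ProducerID, TrackID}

No FD produces {ProducerID}, so it must be in every candidate key.
Closure of {ProducerID, ReleaseYear} is {Country, Duration, Genre, LabelID, ProducerID, ReleaseYear, TrackID}, the whole schema; {ProducerID, ReleaseYear} is a candidate key.
Closure of {ProducerID, TrackID} is {Country, Duration, Genre, LabelID, ProducerID, ReleaseYear, TrackID}, the whole schema; {ProducerID, TrackID} is a candidate key.
Closure of {Duration, Genre, ProducerID} is {Country, Duration, Genre, LabelID, ProducerID, ReleaseYear, TrackID}, the whole schema; {Duration, Genre, ProducerID} is a candidate key.
Any other superkey properly contains one of these, so there are no further candidate keys.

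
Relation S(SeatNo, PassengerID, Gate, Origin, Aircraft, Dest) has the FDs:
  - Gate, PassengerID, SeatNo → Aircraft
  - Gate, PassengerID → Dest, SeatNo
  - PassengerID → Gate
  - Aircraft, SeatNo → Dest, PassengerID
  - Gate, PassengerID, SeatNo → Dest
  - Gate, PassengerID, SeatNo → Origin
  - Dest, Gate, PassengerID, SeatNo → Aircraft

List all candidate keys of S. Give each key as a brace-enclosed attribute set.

{Aircraft, SeatNo}, {PassengerID}

{PassengerID}⁺ = {Aircraft, Dest, Gate, Origin, PassengerID, SeatNo}, which is every attribute, so {PassengerID} is a candidate key.
{Aircraft, SeatNo}⁺ = {Aircraft, Dest, Gate, Origin, PassengerID, SeatNo}, which is every attribute, so {Aircraft, SeatNo} is a candidate key.
No proper subset of any of these is a key, and no other minimal superkey exists.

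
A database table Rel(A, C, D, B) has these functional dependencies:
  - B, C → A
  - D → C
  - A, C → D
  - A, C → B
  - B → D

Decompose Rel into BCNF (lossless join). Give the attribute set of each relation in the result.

{A, B, D}; {C, D}

Candidate keys of the original relation: {A, C}, {A, D}, {B}.
In {A, B, C, D}, {D} is not a superkey ({D}⁺ restricted to this set is {C, D}), so split on D → C into {C, D} and {A, B, D}.
{C, D}: every determinant is a superkey — BCNF.
{A, B, D}: every determinant is a superkey — BCNF.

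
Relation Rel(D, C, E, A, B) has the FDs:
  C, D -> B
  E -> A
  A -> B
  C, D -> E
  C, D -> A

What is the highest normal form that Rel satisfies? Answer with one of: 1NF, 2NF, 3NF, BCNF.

Candidate key: {C, D}. Prime attributes: {C, D}.
E -> A breaks BCNF: {E}⁺ = {A, B, E}, so {E} is not a superkey.
E -> A determines the non-prime attribute {A} from a non-superkey — 3NF is violated.
No proper subset of a key has a non-prime attribute in its closure, so there is no partial dependency; 2NF holds.

2NF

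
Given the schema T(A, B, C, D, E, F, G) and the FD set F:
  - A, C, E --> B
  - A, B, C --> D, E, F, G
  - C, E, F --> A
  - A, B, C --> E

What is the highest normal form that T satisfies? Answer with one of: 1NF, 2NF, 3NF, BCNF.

BCNF

Candidate keys: {A, B, C}, {A, C, E}, {C, E, F}. Prime attributes: {A, B, C, E, F}.
Every FD has a superkey on the left, so the relation is in BCNF.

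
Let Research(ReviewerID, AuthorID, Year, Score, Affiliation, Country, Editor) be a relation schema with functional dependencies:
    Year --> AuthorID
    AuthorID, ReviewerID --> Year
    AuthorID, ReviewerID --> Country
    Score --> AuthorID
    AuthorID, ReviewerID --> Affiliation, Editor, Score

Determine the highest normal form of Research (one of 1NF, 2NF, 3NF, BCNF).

3NF

Candidate keys: {AuthorID, ReviewerID}, {ReviewerID, Score}, {ReviewerID, Year}. Prime attributes: {AuthorID, ReviewerID, Score, Year}.
Year --> AuthorID: {Year}⁺ = {AuthorID, Year}, which is not all of the attributes, so the left side is not a superkey — BCNF is violated.
Its right-hand attributes {AuthorID} are all prime, as are those of every other non-superkey FD — the relation is in 3NF.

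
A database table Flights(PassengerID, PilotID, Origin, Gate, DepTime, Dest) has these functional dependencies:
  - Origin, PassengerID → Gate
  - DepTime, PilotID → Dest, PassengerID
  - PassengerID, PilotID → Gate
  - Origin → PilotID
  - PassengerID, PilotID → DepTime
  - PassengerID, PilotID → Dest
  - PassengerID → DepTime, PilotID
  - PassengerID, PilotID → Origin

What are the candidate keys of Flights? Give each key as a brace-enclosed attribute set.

{PassengerID} is a candidate key since {PassengerID}⁺ = {DepTime, Dest, Gate, Origin, PassengerID, PilotID} covers every attribute.
{DepTime, Origin} is a candidate key since {DepTime, Origin}⁺ = {DepTime, Dest, Gate, Origin, PassengerID, PilotID} covers every attribute.
{DepTime, PilotID} is a candidate key since {DepTime, PilotID}⁺ = {DepTime, Dest, Gate, Origin, PassengerID, PilotID} covers every attribute.
No proper subset of any of these is a key, and no other minimal superkey exists.

{DepTime, Origin}, {DepTime, PilotID}, {PassengerID}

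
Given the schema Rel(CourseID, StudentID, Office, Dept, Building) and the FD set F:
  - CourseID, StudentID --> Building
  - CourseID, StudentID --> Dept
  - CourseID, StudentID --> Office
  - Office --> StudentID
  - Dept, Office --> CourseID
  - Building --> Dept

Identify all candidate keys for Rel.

{Building, Office}, {CourseID, Office}, {CourseID, StudentID}, {Dept, Office}

Closure of {Building, Office} is {Building, CourseID, Dept, Office, StudentID}, the whole schema; {Building, Office} is a candidate key.
Closure of {CourseID, Office} is {Building, CourseID, Dept, Office, StudentID}, the whole schema; {CourseID, Office} is a candidate key.
Closure of {CourseID, StudentID} is {Building, CourseID, Dept, Office, StudentID}, the whole schema; {CourseID, StudentID} is a candidate key.
Closure of {Dept, Office} is {Building, CourseID, Dept, Office, StudentID}, the whole schema; {Dept, Office} is a candidate key.
No proper subset of any of these is a key, and no other minimal superkey exists.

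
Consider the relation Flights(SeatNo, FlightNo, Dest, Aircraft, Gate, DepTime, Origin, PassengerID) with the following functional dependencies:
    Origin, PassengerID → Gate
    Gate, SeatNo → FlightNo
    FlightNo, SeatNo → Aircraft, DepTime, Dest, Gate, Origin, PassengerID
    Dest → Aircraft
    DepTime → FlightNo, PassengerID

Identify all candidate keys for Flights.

{DepTime, SeatNo}, {FlightNo, SeatNo}, {Gate, SeatNo}, {Origin, PassengerID, SeatNo}

No FD produces {SeatNo}, so it must be in every candidate key.
{DepTime, SeatNo}⁺ = {Aircraft, DepTime, Dest, FlightNo, Gate, Origin, PassengerID, SeatNo} — all of the relation — so {DepTime, SeatNo} is a candidate key.
{FlightNo, SeatNo}⁺ = {Aircraft, DepTime, Dest, FlightNo, Gate, Origin, PassengerID, SeatNo} — all of the relation — so {FlightNo, SeatNo} is a candidate key.
{Gate, SeatNo}⁺ = {Aircraft, DepTime, Dest, FlightNo, Gate, Origin, PassengerID, SeatNo} — all of the relation — so {Gate, SeatNo} is a candidate key.
{Origin, PassengerID, SeatNo}⁺ = {Aircraft, DepTime, Dest, FlightNo, Gate, Origin, PassengerID, SeatNo} — all of the relation — so {Origin, PassengerID, SeatNo} is a candidate key.
No proper subset of any of these is a key, and no other minimal superkey exists.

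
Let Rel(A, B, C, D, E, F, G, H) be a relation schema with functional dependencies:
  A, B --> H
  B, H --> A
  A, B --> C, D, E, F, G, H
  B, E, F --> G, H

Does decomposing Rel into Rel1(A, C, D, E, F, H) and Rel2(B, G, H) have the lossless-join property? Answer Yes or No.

No

Common attributes: {H}; their closure is {H}.
The closure covers neither Rel1 nor Rel2 entirely; the join is not lossless.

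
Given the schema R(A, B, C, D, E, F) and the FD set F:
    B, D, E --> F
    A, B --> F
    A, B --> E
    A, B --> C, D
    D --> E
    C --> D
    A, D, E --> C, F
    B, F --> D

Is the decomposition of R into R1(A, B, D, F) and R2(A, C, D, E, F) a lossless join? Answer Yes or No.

Common attributes: {A, D, F}; their closure is {A, C, D, E, F}.
Since R2 ⊆ {A, C, D, E, F}, the intersection is a superkey of R2; the decomposition is lossless.

Yes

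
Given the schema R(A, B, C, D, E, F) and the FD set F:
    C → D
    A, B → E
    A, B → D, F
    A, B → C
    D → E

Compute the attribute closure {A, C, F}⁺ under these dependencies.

{A, C, D, E, F}

Start with {A, C, F}.
C → D applies; add {D} → now {A, C, D, F}.
D → E applies; add {E} → now {A, C, D, E, F}.
No further FD applies.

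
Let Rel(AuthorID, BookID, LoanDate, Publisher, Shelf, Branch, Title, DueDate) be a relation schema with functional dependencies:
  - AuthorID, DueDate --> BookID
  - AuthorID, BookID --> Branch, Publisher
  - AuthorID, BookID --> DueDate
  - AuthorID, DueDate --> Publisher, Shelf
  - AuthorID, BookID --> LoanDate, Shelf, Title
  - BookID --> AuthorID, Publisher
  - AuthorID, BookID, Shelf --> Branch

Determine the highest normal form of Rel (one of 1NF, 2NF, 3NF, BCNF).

BCNF

Candidate keys: {AuthorID, DueDate}, {BookID}. Prime attributes: {AuthorID, BookID, DueDate}.
Every FD has a superkey on the left, so the relation is in BCNF.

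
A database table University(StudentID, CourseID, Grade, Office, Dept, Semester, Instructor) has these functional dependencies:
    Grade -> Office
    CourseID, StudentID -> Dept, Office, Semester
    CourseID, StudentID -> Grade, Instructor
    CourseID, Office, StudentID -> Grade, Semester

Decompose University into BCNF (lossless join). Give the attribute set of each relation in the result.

Candidate key of the original relation: {CourseID, StudentID}.
{CourseID, Dept, Grade, Instructor, Office, Semester, StudentID}: {Grade} determines {Grade, Office} here but is not a superkey — split on Grade -> Office, giving {Grade, Office} and {CourseID, Dept, Grade, Instructor, Semester, StudentID}.
{Grade, Office}: every determinant is a superkey — BCNF.
{CourseID, Dept, Grade, Instructor, Semester, StudentID}: every determinant is a superkey — BCNF.

{CourseID, Dept, Grade, Instructor, Semester, StudentID}; {Grade, Office}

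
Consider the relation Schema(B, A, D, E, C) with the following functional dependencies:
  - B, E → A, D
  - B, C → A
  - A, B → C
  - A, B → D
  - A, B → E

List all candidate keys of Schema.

{A, B}, {B, C}, {B, E}

No FD produces {B}, so it must be in every candidate key.
{A, B}⁺ = {A, B, C, D, E} — all of the relation — so {A, B} is a candidate key.
{B, C}⁺ = {A, B, C, D, E} — all of the relation — so {B, C} is a candidate key.
{B, E}⁺ = {A, B, C, D, E} — all of the relation — so {B, E} is a candidate key.
Any other superkey properly contains one of these, so there are no further candidate keys.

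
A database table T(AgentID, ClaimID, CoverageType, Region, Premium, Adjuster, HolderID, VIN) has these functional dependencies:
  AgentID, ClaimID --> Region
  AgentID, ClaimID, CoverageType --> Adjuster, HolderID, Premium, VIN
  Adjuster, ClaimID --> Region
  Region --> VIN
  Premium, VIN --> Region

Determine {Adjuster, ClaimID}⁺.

Start with {Adjuster, ClaimID}.
Adjuster, ClaimID --> Region applies; add {Region} → now {Adjuster, ClaimID, Region}.
Region --> VIN applies; add {VIN} → now {Adjuster, ClaimID, Region, VIN}.
No further FD applies.

{Adjuster, ClaimID, Region, VIN}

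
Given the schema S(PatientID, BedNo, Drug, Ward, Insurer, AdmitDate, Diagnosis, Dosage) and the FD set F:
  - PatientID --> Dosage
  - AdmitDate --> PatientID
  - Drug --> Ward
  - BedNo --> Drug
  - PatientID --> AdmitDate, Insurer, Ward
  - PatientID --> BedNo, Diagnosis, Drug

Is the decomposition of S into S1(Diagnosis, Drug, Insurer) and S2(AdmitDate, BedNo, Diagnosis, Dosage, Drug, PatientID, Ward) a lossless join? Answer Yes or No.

The shared attributes are {Diagnosis, Drug} and {Diagnosis, Drug}⁺ = {Diagnosis, Drug, Ward}.
Neither S1 nor S2 is contained in that closure, so the decomposition is lossy.

No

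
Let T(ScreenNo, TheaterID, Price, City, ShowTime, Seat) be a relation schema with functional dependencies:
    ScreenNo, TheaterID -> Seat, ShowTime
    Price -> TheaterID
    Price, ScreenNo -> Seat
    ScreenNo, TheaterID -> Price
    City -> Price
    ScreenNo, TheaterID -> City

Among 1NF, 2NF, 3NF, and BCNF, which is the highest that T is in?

3NF

Candidate keys: {City, ScreenNo}, {Price, ScreenNo}, {ScreenNo, TheaterID}. Prime attributes: {City, Price, ScreenNo, TheaterID}.
For Price -> TheaterID we have {Price}⁺ = {Price, TheaterID}; {Price} is not a superkey, so BCNF fails.
Its right-hand attributes {TheaterID} are all prime, as are those of every other non-superkey FD — the relation is in 3NF.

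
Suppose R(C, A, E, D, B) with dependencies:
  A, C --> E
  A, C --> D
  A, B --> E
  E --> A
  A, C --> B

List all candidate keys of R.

{A, C}, {C, E}

{C} never appears on the right of any FD, so every key must include it.
{A, C} is a candidate key since {A, C}⁺ = {A, B, C, D, E} covers every attribute.
{C, E} is a candidate key since {C, E}⁺ = {A, B, C, D, E} covers every attribute.
These are minimal and exhaustive — every other superkey contains one of them.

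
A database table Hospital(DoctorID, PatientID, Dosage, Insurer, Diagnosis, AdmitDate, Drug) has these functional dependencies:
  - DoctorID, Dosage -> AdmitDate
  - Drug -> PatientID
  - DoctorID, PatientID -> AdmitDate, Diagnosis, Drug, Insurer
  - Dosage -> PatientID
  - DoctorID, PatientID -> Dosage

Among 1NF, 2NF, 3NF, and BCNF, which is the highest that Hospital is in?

Candidate keys: {DoctorID, Dosage}, {DoctorID, Drug}, {DoctorID, PatientID}. Prime attributes: {DoctorID, Dosage, Drug, PatientID}.
Drug -> PatientID: {Drug}⁺ = {Drug, PatientID}, which is not all of the attributes, so the left side is not a superkey — BCNF is violated.
Its right-hand attributes {PatientID} are all prime, as are those of every other non-superkey FD — the relation is in 3NF.

3NF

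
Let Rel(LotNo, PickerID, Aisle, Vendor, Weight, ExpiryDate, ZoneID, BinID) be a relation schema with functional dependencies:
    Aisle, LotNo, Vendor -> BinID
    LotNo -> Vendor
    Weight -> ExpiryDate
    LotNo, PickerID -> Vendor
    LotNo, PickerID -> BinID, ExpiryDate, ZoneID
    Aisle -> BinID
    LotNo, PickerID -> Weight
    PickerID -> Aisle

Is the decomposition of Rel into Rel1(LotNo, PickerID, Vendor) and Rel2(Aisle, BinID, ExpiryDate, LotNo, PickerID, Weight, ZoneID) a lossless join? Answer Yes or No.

Yes

Rel1 ∩ Rel2 = {LotNo, PickerID}; its closure under F is {Aisle, BinID, ExpiryDate, LotNo, PickerID, Vendor, Weight, ZoneID}.
Rel1 is contained in that closure, so Rel1 ∩ Rel2 -> Rel1 holds and the join is lossless.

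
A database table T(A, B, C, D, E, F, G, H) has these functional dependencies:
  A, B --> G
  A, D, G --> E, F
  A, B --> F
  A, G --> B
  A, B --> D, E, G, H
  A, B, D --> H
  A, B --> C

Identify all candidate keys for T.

Attributes never on any right-hand side: {A} — every candidate key must contain it.
Closure of {A, B} is {A, B, C, D, E, F, G, H}, the whole schema; {A, B} is a candidate key.
Closure of {A, G} is {A, B, C, D, E, F, G, H}, the whole schema; {A, G} is a candidate key.
No proper subset of any of these is a key, and no other minimal superkey exists.

{A, B}, {A, G}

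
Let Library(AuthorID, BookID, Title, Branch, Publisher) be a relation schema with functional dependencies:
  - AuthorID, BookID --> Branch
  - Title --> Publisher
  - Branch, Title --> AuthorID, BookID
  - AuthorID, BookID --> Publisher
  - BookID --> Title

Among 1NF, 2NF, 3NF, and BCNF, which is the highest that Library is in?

Candidate keys: {AuthorID, BookID}, {BookID, Branch}, {Branch, Title}. Prime attributes: {AuthorID, BookID, Branch, Title}.
Title --> Publisher: {Title}⁺ = {Publisher, Title}, which is not all of the attributes, so the left side is not a superkey — BCNF is violated.
Because {Publisher} is non-prime and the left side of Title --> Publisher is not a superkey, the relation is not in 3NF.
{BookID} is a proper subset of the key {AuthorID, BookID}, and {BookID}⁺ contains the non-prime attribute {Publisher} — a partial dependency, so 2NF is violated.

1NF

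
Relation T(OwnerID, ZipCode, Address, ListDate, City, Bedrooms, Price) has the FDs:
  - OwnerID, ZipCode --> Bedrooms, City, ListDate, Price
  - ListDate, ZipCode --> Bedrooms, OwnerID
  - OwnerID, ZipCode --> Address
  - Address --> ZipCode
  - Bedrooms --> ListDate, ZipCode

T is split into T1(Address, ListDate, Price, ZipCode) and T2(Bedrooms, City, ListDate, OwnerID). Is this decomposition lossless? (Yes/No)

No

Common attributes: {ListDate}; their closure is {ListDate}.
The closure covers neither T1 nor T2 entirely; the join is not lossless.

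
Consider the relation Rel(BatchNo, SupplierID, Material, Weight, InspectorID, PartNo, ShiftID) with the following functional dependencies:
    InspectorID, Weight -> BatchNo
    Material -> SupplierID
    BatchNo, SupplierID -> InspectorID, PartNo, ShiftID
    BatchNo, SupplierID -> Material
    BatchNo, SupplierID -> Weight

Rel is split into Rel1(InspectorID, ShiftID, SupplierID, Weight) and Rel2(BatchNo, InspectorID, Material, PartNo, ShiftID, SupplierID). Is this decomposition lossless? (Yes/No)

No

The shared attributes are {InspectorID, ShiftID, SupplierID} and {InspectorID, ShiftID, SupplierID}⁺ = {InspectorID, ShiftID, SupplierID}.
Rel1 ⊄ {InspectorID, ShiftID, SupplierID} and Rel2 ⊄ {InspectorID, ShiftID, SupplierID}, so the split is lossy.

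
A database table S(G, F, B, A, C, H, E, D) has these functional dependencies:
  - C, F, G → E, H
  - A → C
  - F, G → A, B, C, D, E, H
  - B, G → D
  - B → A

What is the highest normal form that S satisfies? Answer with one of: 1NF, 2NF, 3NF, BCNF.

Candidate key: {F, G}. Prime attributes: {F, G}.
For A → C we have {A}⁺ = {A, C}; {A} is not a superkey, so BCNF fails.
Because {C} is non-prime and the left side of A → C is not a superkey, the relation is not in 3NF.
Checking every proper subset of each key, none determines a non-prime attribute — 2NF is satisfied.

2NF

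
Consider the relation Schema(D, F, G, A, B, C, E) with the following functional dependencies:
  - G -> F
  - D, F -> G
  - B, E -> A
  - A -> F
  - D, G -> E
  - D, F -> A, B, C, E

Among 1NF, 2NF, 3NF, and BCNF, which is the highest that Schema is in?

3NF

Candidate keys: {A, D}, {B, D, E}, {D, F}, {D, G}. Prime attributes: {A, B, D, E, F, G}.
For G -> F we have {G}⁺ = {F, G}; {G} is not a superkey, so BCNF fails.
Its right-hand attributes {F} are all prime, as are those of every other non-superkey FD — the relation is in 3NF.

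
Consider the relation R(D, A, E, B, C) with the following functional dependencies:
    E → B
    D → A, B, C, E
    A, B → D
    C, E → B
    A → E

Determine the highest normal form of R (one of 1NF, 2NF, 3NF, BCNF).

2NF

Candidate keys: {A}, {D}. Prime attributes: {A, D}.
E → B: {E}⁺ = {B, E}, which is not all of the attributes, so the left side is not a superkey — BCNF is violated.
E → B determines the non-prime attribute {B} from a non-superkey — 3NF is violated.
Every candidate key is a single attribute, so no partial dependency is possible; 2NF holds.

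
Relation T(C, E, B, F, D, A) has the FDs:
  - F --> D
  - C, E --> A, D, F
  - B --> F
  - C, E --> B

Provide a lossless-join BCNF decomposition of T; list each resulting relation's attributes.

{A, B, C, E}; {B, F}; {D, F}

Candidate key of the original relation: {C, E}.
Within {A, B, C, D, E, F}: {F}⁺ ∩ {A, B, C, D, E, F} = {D, F}, not the whole set, so F --> D violates BCNF; decompose into {D, F} and {A, B, C, E, F}.
{D, F}: every determinant is a superkey — BCNF.
Within {A, B, C, E, F}: {B}⁺ ∩ {A, B, C, E, F} = {B, F}, not the whole set, so B --> F violates BCNF; decompose into {B, F} and {A, B, C, E}.
{B, F}: every determinant is a superkey — BCNF.
{A, B, C, E}: every determinant is a superkey — BCNF.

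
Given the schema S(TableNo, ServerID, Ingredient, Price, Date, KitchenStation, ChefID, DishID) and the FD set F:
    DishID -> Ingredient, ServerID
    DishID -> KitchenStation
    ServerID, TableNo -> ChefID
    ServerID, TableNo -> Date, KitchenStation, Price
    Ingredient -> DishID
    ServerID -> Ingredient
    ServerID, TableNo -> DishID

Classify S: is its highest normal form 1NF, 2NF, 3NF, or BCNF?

Candidate keys: {DishID, TableNo}, {Ingredient, TableNo}, {ServerID, TableNo}. Prime attributes: {DishID, Ingredient, ServerID, TableNo}.
DishID -> Ingredient, ServerID: {DishID}⁺ = {DishID, Ingredient, KitchenStation, ServerID}, which is not all of the attributes, so the left side is not a superkey — BCNF is violated.
DishID -> KitchenStation determines the non-prime attribute {KitchenStation} from a non-superkey — 3NF is violated.
{DishID} is a proper subset of the key {DishID, TableNo}, and {DishID}⁺ contains the non-prime attribute {KitchenStation} — a partial dependency, so 2NF is violated.

1NF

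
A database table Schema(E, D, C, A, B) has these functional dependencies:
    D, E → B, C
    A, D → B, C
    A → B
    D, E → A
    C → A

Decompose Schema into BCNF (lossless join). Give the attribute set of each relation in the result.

Candidate key of the original relation: {D, E}.
{A, B, C, D, E}: {A, D} determines {A, B, C, D} here but is not a superkey — split on A, D → B, C, giving {A, B, C, D} and {A, D, E}.
{A, B, C, D}: {A} determines {A, B} here but is not a superkey — split on A → B, giving {A, B} and {A, C, D}.
{A, B}: every determinant is a superkey — BCNF.
{A, C, D}: {C} determines {A, C} here but is not a superkey — split on C → A, giving {A, C} and {C, D}.
{A, C}: every determinant is a superkey — BCNF.
{C, D}: every determinant is a superkey — BCNF.
{A, D, E}: every determinant is a superkey — BCNF.

{A, B}; {A, C}; {A, D, E}; {C, D}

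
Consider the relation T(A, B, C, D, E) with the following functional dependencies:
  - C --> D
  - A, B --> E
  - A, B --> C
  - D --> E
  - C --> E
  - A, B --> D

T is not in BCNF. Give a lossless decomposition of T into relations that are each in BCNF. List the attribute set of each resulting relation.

Candidate key of the original relation: {A, B}.
{A, B, C, D, E}: {C} determines {C, D, E} here but is not a superkey — split on C --> D, E, giving {C, D, E} and {A, B, C}.
{C, D, E}: {D} determines {D, E} here but is not a superkey — split on D --> E, giving {D, E} and {C, D}.
{D, E} has no BCNF violation.
{C, D} has no BCNF violation.
{A, B, C} has no BCNF violation.

{A, B, C}; {C, D}; {D, E}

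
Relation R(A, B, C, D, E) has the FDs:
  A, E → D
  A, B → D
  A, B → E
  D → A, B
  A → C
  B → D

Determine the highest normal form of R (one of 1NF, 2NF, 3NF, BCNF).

Candidate keys: {A, E}, {B}, {D}. Prime attributes: {A, B, D, E}.
A → C breaks BCNF: {A}⁺ = {A, C}, so {A} is not a superkey.
A → C determines the non-prime attribute {C} from a non-superkey — 3NF is violated.
The proper key subset {A} of {A, E} determines non-prime {C}, so the relation is not even in 2NF.

1NF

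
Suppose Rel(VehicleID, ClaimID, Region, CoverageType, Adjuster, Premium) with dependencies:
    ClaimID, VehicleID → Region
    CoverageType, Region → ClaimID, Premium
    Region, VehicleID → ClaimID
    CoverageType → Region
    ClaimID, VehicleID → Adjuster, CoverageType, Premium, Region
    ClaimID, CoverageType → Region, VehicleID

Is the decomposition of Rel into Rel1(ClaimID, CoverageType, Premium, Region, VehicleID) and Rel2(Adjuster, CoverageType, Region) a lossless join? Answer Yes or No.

Common attributes: {CoverageType, Region}; their closure is {Adjuster, ClaimID, CoverageType, Premium, Region, VehicleID}.
Rel1 is contained in that closure, so Rel1 ∩ Rel2 → Rel1 holds and the join is lossless.

Yes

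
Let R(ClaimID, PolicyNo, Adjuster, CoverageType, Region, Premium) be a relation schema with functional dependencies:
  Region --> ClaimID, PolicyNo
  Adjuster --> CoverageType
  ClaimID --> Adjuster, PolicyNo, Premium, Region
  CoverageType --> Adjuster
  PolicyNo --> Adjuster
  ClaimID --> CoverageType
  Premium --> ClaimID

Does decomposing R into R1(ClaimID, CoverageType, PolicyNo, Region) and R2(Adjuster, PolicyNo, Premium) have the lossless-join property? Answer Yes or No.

No

Common attributes: {PolicyNo}; their closure is {Adjuster, CoverageType, PolicyNo}.
The closure covers neither R1 nor R2 entirely; the join is not lossless.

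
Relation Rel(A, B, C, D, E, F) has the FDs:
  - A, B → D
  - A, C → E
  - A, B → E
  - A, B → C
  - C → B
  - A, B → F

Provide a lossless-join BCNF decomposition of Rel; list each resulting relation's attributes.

{A, C, D, E, F}; {B, C}

Candidate keys of the original relation: {A, B}, {A, C}.
In {A, B, C, D, E, F}, {C} is not a superkey ({C}⁺ restricted to this set is {B, C}), so split on C → B into {B, C} and {A, C, D, E, F}.
{B, C} is in BCNF.
{A, C, D, E, F} is in BCNF.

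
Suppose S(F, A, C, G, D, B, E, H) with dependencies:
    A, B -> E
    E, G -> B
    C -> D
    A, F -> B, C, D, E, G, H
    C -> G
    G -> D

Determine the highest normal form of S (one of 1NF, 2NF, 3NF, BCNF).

2NF

Candidate key: {A, F}. Prime attributes: {A, F}.
A, B -> E: {A, B}⁺ = {A, B, E}, which is not all of the attributes, so the left side is not a superkey — BCNF is violated.
Because {E} is non-prime and the left side of A, B -> E is not a superkey, the relation is not in 3NF.
No non-prime attribute depends on a proper subset of any candidate key, so 2NF holds.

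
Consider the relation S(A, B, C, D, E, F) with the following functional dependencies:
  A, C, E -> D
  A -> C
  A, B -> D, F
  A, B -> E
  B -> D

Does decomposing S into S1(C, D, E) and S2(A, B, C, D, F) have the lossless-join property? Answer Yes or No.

No

Common attributes: {C, D}; their closure is {C, D}.
S1 ⊄ {C, D} and S2 ⊄ {C, D}, so the split is lossy.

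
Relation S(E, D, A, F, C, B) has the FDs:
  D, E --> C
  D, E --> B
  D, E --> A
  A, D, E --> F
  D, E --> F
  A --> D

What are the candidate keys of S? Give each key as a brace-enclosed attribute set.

{A, E}, {D, E}

No FD produces {E}, so it must be in every candidate key.
{A, E}⁺ = {A, B, C, D, E, F}, which is every attribute, so {A, E} is a candidate key.
{D, E}⁺ = {A, B, C, D, E, F}, which is every attribute, so {D, E} is a candidate key.
Any other superkey properly contains one of these, so there are no further candidate keys.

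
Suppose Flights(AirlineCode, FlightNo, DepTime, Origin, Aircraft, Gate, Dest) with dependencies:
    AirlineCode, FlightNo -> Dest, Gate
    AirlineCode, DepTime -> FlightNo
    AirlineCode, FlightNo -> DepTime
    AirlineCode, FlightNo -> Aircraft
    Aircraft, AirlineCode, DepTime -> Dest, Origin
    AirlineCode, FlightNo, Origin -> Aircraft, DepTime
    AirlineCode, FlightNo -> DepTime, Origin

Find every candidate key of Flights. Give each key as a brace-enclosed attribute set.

{AirlineCode} never appears on the right of any FD, so every key must include it.
{AirlineCode, DepTime} is a candidate key since {AirlineCode, DepTime}⁺ = {Aircraft, AirlineCode, DepTime, Dest, FlightNo, Gate, Origin} covers every attribute.
{AirlineCode, FlightNo} is a candidate key since {AirlineCode, FlightNo}⁺ = {Aircraft, AirlineCode, DepTime, Dest, FlightNo, Gate, Origin} covers every attribute.
These are minimal and exhaustive — every other superkey contains one of them.

{AirlineCode, DepTime}, {AirlineCode, FlightNo}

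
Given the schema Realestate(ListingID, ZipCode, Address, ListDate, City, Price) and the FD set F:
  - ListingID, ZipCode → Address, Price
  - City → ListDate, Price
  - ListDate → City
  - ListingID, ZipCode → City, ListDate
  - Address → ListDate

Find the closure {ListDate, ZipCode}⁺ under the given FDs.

{City, ListDate, Price, ZipCode}

Start with {ListDate, ZipCode}.
ListDate → City applies; add {City} → now {City, ListDate, ZipCode}.
City → ListDate, Price applies; add {Price} → now {City, ListDate, Price, ZipCode}.
No further FD applies.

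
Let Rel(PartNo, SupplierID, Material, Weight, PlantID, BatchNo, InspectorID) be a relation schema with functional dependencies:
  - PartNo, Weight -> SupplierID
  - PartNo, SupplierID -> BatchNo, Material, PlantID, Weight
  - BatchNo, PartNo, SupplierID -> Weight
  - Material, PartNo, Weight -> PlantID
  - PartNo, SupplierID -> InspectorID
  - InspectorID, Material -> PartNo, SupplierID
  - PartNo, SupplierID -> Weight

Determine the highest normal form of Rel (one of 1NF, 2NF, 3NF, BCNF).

BCNF

Candidate keys: {InspectorID, Material}, {PartNo, SupplierID}, {PartNo, Weight}. Prime attributes: {InspectorID, Material, PartNo, SupplierID, Weight}.
Every FD has a superkey on the left, so the relation is in BCNF.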